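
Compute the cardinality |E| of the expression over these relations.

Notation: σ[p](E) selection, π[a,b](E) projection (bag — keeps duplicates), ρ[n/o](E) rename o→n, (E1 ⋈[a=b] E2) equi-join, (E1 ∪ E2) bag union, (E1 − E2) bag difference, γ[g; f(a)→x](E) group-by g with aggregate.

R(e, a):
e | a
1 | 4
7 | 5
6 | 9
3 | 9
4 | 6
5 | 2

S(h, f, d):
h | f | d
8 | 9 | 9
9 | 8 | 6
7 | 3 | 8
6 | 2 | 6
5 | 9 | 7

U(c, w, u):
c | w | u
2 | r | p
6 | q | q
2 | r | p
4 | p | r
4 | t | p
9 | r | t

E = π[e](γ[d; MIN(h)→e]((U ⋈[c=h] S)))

Row counts bottom-up:
  U → 6
  S → 5
  (U ⋈[c=h] S) → 2
  γ[d; MIN(h)→e]((U ⋈[c=h] S)) → 1
  π[e](γ[d; MIN(h)→e]((U ⋈[c=h] S))) → 1

|E| = 1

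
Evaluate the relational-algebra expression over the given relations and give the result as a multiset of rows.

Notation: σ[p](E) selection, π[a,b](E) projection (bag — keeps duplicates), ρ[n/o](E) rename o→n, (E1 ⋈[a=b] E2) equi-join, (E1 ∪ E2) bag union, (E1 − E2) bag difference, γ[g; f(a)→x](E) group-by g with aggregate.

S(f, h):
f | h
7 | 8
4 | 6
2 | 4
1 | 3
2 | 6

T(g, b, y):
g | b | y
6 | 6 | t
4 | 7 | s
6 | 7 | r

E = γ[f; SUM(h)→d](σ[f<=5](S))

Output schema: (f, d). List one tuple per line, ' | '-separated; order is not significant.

Row counts bottom-up:
  S → 5
  σ[f<=5](S) → 4
  γ[f; SUM(h)→d](σ[f<=5](S)) → 3

== RESULT ==
f | d
1 | 3
2 | 10
4 | 6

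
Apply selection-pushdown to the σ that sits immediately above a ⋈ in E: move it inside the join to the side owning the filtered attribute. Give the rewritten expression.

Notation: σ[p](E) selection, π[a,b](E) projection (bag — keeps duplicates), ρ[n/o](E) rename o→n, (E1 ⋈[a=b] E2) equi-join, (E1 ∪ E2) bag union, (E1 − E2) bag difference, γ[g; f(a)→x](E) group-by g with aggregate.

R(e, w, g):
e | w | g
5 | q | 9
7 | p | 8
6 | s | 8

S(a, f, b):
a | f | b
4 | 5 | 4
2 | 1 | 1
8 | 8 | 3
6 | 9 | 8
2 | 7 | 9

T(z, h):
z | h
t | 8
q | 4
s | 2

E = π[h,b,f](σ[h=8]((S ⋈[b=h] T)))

σ filters on h, owned by the right side.
E' = π[h,b,f]((S ⋈[b=h] σ[h=8](T)))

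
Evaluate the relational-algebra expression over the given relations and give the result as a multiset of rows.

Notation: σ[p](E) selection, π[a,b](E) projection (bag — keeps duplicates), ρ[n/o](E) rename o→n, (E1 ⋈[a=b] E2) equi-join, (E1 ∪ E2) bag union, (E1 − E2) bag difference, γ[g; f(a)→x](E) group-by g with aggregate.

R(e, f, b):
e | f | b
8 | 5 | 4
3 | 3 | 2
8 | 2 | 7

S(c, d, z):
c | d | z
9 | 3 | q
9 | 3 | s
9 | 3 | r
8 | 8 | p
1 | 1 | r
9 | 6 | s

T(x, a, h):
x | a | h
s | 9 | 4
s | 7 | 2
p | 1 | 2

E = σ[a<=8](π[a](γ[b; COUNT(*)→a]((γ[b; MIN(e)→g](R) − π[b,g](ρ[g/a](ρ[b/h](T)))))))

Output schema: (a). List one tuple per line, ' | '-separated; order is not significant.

Subexpression sizes:
  R → 3
  γ[b; MIN(e)→g](R) → 3
  T → 3
  ρ[b/h](T) → 3
  ρ[g/a](ρ[b/h](T)) → 3
  π[b,g](ρ[g/a](ρ[b/h](T))) → 3
  (γ[b; MIN(e)→g](R) − π[b,g](ρ[g/a](ρ[b/h](T)))) → 3
  γ[b; COUNT(*)→a]((γ[b; MIN(e)→g](R) − π[b,g](ρ[g/a](ρ[b/h](T))))) → 3
  π[a](γ[b; COUNT(*)→a]((γ[b; MIN(e)→g](R) − π[b,g](ρ[g/a](ρ[b/h](T)))))) → 3
  σ[a<=8](π[a](γ[b; COUNT(*)→a]((γ[b; MIN(e)→g](R) − π[b,g](ρ[g/a](ρ[b/h](T))))))) → 3

== RESULT ==
a
1
1
1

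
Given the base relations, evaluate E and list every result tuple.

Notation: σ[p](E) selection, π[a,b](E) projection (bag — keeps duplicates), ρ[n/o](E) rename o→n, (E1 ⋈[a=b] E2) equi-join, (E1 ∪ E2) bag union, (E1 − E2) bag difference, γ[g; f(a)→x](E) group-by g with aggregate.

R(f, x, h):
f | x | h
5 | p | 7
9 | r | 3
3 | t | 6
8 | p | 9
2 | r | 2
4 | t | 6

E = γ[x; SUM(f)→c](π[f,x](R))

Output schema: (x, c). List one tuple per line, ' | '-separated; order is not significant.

Stepwise |·|:
  R → 6
  π[f,x](R) → 6
  γ[x; SUM(f)→c](π[f,x](R)) → 3

== RESULT ==
x | c
p | 13
r | 11
t | 7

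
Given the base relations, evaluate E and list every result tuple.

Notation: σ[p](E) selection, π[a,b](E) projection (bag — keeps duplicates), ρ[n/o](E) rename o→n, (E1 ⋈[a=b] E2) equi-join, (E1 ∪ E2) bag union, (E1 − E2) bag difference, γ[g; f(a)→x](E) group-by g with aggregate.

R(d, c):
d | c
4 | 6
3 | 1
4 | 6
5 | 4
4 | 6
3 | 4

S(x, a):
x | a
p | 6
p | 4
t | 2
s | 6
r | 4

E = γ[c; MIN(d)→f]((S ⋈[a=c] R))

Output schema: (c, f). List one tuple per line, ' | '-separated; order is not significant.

Per-node cardinality:
  S → 5
  R → 6
  (S ⋈[a=c] R) → 10
  γ[c; MIN(d)→f]((S ⋈[a=c] R)) → 2

== RESULT ==
c | f
4 | 3
6 | 4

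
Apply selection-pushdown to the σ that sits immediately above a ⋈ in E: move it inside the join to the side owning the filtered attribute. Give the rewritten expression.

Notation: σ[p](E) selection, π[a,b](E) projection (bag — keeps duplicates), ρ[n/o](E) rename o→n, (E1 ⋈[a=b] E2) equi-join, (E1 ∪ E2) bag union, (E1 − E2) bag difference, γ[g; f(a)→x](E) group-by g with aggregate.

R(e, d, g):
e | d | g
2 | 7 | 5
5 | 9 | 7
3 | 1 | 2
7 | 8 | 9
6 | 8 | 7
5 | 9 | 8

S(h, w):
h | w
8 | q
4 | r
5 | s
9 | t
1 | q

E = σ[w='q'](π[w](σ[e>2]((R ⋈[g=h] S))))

σ filters on e, owned by the left side.
E' = σ[w='q'](π[w]((σ[e>2](R) ⋈[g=h] S)))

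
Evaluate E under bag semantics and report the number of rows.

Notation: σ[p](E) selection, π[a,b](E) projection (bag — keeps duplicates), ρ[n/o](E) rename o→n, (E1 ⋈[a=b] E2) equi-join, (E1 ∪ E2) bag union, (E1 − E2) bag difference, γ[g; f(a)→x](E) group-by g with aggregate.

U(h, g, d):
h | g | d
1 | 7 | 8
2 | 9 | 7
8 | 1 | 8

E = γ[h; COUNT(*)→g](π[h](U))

Row counts bottom-up:
  U → 3
  π[h](U) → 3
  γ[h; COUNT(*)→g](π[h](U)) → 3

|E| = 3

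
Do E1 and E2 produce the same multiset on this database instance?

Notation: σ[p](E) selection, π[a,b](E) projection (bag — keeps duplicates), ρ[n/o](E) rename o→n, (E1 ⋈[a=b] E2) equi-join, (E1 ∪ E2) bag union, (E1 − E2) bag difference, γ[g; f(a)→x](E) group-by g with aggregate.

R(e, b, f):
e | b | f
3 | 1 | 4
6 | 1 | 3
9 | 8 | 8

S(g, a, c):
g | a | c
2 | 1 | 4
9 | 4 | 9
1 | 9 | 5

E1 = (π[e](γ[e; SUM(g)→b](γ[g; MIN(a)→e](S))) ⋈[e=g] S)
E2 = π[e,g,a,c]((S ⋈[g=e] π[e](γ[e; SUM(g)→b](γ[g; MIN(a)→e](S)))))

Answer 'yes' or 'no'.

E1 per-node cardinality:
  S → 3
  γ[g; MIN(a)→e](S) → 3
  γ[e; SUM(g)→b](γ[g; MIN(a)→e](S)) → 3
  π[e](γ[e; SUM(g)→b](γ[g; MIN(a)→e](S))) → 3
  S → 3
  (π[e](γ[e; SUM(g)→b](γ[g; MIN(a)→e](S))) ⋈[e=g] S) → 2
E2 per-node cardinality:
  S → 3
  S → 3
  γ[g; MIN(a)→e](S) → 3
  γ[e; SUM(g)→b](γ[g; MIN(a)→e](S)) → 3
  π[e](γ[e; SUM(g)→b](γ[g; MIN(a)→e](S))) → 3
  (S ⋈[g=e] π[e](γ[e; SUM(g)→b](γ[g; MIN(a)→e](S)))) → 2
  π[e,g,a,c]((S ⋈[g=e] π[e](γ[e; SUM(g)→b](γ[g; MIN(a)→e](S))))) → 2

E1 and E2 produce the same multiset:
e | g | a | c
1 | 1 | 9 | 5
9 | 9 | 4 | 9

yes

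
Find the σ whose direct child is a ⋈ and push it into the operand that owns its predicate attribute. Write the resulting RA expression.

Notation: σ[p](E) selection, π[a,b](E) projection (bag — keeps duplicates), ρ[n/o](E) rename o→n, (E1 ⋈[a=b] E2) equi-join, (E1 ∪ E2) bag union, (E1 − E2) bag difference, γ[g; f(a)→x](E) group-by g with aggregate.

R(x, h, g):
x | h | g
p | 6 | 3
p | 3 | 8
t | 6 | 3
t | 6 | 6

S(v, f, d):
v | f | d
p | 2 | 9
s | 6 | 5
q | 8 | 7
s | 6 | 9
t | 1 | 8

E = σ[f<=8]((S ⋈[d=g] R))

σ filters on f, owned by the left side.
E' = (σ[f<=8](S) ⋈[d=g] R)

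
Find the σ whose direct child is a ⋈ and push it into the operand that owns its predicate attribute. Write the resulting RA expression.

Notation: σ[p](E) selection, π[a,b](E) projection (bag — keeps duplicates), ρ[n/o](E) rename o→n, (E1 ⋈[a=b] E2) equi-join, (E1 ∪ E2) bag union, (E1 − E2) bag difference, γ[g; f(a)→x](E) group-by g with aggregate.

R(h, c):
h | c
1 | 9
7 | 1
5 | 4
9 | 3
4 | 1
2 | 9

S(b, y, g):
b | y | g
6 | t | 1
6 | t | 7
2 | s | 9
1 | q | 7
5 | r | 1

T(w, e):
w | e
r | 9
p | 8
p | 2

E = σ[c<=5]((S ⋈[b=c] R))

σ filters on c, owned by the right side.
E' = (S ⋈[b=c] σ[c<=5](R))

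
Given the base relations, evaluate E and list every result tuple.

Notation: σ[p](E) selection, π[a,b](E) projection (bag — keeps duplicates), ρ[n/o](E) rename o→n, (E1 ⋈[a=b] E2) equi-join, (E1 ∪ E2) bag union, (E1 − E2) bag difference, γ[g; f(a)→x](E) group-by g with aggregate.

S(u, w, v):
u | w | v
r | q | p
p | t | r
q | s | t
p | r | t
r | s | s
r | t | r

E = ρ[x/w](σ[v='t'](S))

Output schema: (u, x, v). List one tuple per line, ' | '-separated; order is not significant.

Stepwise |·|:
  S → 6
  σ[v='t'](S) → 2
  ρ[x/w](σ[v='t'](S)) → 2

== RESULT ==
u | x | v
p | r | t
q | s | t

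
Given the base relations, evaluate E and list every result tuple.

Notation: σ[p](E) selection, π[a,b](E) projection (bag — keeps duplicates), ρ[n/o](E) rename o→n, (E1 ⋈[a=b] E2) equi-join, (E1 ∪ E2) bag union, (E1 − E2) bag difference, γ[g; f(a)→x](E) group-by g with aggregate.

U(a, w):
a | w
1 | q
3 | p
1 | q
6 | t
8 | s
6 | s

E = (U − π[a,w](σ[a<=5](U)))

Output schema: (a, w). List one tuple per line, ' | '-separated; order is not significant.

Row counts bottom-up:
  U → 6
  U → 6
  σ[a<=5](U) → 3
  π[a,w](σ[a<=5](U)) → 3
  (U − π[a,w](σ[a<=5](U))) → 3

== RESULT ==
a | w
6 | s
6 | t
8 | s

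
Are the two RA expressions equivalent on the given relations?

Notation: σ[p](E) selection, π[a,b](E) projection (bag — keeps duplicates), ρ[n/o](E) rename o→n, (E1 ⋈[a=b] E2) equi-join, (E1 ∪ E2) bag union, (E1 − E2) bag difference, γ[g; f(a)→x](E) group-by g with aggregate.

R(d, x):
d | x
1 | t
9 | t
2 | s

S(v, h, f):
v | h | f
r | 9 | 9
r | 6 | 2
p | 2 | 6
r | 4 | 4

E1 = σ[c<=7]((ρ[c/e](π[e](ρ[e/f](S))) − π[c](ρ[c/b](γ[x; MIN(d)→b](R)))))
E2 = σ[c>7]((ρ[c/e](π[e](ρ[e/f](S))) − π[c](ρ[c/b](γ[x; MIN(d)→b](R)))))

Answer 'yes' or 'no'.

E1 per-node cardinality:
  S → 4
  ρ[e/f](S) → 4
  π[e](ρ[e/f](S)) → 4
  ρ[c/e](π[e](ρ[e/f](S))) → 4
  R → 3
  γ[x; MIN(d)→b](R) → 2
  ρ[c/b](γ[x; MIN(d)→b](R)) → 2
  π[c](ρ[c/b](γ[x; MIN(d)→b](R))) → 2
  (ρ[c/e](π[e](ρ[e/f](S))) − π[c](ρ[c/b](γ[x; MIN(d)→b](R)))) → 3
  σ[c<=7]((ρ[c/e](π[e](ρ[e/f](S))) − π[c](ρ[c/b](γ[x; MIN(d)→b](R))))) → 2
E2 per-node cardinality:
  S → 4
  ρ[e/f](S) → 4
  π[e](ρ[e/f](S)) → 4
  ρ[c/e](π[e](ρ[e/f](S))) → 4
  R → 3
  γ[x; MIN(d)→b](R) → 2
  ρ[c/b](γ[x; MIN(d)→b](R)) → 2
  π[c](ρ[c/b](γ[x; MIN(d)→b](R))) → 2
  (ρ[c/e](π[e](ρ[e/f](S))) − π[c](ρ[c/b](γ[x; MIN(d)→b](R)))) → 3
  σ[c>7]((ρ[c/e](π[e](ρ[e/f](S))) − π[c](ρ[c/b](γ[x; MIN(d)→b](R))))) → 1

E1 result:
c
4
6
E2 result:
c
9
Witness: (6,) appears 1× in E1 but 0× in E2.

no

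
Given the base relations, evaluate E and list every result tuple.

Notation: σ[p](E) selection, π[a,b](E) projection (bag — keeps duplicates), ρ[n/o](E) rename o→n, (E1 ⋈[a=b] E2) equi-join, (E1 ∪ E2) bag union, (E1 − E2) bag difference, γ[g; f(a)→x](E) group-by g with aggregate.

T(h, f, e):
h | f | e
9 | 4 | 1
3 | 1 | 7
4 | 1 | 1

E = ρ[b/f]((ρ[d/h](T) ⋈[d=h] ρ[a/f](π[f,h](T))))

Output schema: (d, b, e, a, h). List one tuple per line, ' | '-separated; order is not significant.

Stepwise |·|:
  T → 3
  ρ[d/h](T) → 3
  T → 3
  π[f,h](T) → 3
  ρ[a/f](π[f,h](T)) → 3
  (ρ[d/h](T) ⋈[d=h] ρ[a/f](π[f,h](T))) → 3
  ρ[b/f]((ρ[d/h](T) ⋈[d=h] ρ[a/f](π[f,h](T)))) → 3

== RESULT ==
d | b | e | a | h
3 | 1 | 7 | 1 | 3
4 | 1 | 1 | 1 | 4
9 | 4 | 1 | 4 | 9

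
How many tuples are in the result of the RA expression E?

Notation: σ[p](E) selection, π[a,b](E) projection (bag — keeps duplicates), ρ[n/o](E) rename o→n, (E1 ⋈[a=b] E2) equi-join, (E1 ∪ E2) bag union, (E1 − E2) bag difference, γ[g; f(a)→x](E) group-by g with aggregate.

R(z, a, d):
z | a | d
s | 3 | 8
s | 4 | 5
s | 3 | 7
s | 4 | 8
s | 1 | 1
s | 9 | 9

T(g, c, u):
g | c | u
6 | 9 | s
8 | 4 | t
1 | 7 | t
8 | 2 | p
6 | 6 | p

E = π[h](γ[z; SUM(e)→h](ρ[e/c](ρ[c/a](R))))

Subexpression sizes:
  R → 6
  ρ[c/a](R) → 6
  ρ[e/c](ρ[c/a](R)) → 6
  γ[z; SUM(e)→h](ρ[e/c](ρ[c/a](R))) → 1
  π[h](γ[z; SUM(e)→h](ρ[e/c](ρ[c/a](R)))) → 1

|E| = 1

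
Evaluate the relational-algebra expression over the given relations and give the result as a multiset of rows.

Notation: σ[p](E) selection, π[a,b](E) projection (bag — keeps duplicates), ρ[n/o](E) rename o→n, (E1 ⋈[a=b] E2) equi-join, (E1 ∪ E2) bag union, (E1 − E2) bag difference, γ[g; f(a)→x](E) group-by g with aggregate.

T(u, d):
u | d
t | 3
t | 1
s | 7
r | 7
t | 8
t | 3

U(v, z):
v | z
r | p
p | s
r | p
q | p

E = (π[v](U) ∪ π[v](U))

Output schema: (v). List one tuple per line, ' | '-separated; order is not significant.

Per-node cardinality:
  U → 4
  π[v](U) → 4
  U → 4
  π[v](U) → 4
  (π[v](U) ∪ π[v](U)) → 8

== RESULT ==
v
p
p
q
q
r
r
r
r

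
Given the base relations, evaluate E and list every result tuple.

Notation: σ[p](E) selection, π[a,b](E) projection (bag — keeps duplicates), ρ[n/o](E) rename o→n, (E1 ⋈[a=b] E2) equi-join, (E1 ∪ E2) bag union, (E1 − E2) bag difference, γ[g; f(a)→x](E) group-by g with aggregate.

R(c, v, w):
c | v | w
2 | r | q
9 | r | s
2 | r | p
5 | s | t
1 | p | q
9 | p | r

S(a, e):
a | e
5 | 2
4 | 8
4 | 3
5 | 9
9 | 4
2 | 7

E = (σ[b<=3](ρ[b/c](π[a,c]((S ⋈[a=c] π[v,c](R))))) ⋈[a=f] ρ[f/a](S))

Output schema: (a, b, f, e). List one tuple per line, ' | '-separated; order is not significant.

Row counts bottom-up:
  S → 6
  R → 6
  π[v,c](R) → 6
  (S ⋈[a=c] π[v,c](R)) → 6
  π[a,c]((S ⋈[a=c] π[v,c](R))) → 6
  ρ[b/c](π[a,c]((S ⋈[a=c] π[v,c](R)))) → 6
  σ[b<=3](ρ[b/c](π[a,c]((S ⋈[a=c] π[v,c](R))))) → 2
  S → 6
  ρ[f/a](S) → 6
  (σ[b<=3](ρ[b/c](π[a,c]((S ⋈[a=c] π[v,c](R))))) ⋈[a=f] ρ[f/a](S)) → 2

== RESULT ==
a | b | f | e
2 | 2 | 2 | 7
2 | 2 | 2 | 7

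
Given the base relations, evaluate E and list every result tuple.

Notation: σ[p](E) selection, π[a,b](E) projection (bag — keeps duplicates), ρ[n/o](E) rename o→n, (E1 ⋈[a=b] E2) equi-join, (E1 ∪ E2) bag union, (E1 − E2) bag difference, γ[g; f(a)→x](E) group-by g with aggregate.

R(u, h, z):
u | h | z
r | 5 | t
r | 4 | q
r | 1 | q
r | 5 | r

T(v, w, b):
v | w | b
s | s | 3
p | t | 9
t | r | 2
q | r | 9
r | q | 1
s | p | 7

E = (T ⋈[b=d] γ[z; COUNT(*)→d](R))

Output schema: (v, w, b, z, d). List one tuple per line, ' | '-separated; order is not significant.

Subexpression sizes:
  T → 6
  R → 4
  γ[z; COUNT(*)→d](R) → 3
  (T ⋈[b=d] γ[z; COUNT(*)→d](R)) → 3

== RESULT ==
v | w | b | z | d
r | q | 1 | r | 1
r | q | 1 | t | 1
t | r | 2 | q | 2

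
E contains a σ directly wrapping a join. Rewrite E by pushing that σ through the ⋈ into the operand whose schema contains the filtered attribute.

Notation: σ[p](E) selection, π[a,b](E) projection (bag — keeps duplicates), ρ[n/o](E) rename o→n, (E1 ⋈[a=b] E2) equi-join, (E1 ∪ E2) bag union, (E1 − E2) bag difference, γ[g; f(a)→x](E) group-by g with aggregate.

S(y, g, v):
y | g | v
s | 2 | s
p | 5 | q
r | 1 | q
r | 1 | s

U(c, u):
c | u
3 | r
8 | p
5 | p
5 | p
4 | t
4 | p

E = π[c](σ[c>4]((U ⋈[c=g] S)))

σ filters on c, owned by the left side.
E' = π[c]((σ[c>4](U) ⋈[c=g] S))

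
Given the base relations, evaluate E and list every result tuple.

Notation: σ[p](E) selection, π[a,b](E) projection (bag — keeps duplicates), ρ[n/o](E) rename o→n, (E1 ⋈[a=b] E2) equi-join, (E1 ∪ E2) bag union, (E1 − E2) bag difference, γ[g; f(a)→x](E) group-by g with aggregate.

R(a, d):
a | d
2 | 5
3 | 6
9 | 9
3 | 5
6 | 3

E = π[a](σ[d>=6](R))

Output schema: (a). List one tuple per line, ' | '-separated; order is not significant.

Row counts bottom-up:
  R → 5
  σ[d>=6](R) → 2
  π[a](σ[d>=6](R)) → 2

== RESULT ==
a
3
9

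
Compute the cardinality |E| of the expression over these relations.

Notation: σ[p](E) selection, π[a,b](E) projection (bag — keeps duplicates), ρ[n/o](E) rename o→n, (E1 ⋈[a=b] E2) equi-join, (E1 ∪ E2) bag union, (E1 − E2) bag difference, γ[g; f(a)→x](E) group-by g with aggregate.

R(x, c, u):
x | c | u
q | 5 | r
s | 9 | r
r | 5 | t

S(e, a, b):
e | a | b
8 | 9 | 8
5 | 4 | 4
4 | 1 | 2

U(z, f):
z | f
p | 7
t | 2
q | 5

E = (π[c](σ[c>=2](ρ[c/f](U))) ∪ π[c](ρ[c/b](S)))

Subexpression sizes:
  U → 3
  ρ[c/f](U) → 3
  σ[c>=2](ρ[c/f](U)) → 3
  π[c](σ[c>=2](ρ[c/f](U))) → 3
  S → 3
  ρ[c/b](S) → 3
  π[c](ρ[c/b](S)) → 3
  (π[c](σ[c>=2](ρ[c/f](U))) ∪ π[c](ρ[c/b](S))) → 6

|E| = 6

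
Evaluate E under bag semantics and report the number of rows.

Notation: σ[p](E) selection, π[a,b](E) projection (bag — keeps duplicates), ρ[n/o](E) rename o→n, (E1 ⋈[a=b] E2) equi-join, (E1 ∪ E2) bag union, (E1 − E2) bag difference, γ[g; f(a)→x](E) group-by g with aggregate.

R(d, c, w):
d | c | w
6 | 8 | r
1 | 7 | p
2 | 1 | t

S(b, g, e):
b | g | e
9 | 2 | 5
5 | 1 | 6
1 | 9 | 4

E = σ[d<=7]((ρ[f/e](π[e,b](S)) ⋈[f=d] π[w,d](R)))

Per-node cardinality:
  S → 3
  π[e,b](S) → 3
  ρ[f/e](π[e,b](S)) → 3
  R → 3
  π[w,d](R) → 3
  (ρ[f/e](π[e,b](S)) ⋈[f=d] π[w,d](R)) → 1
  σ[d<=7]((ρ[f/e](π[e,b](S)) ⋈[f=d] π[w,d](R))) → 1

|E| = 1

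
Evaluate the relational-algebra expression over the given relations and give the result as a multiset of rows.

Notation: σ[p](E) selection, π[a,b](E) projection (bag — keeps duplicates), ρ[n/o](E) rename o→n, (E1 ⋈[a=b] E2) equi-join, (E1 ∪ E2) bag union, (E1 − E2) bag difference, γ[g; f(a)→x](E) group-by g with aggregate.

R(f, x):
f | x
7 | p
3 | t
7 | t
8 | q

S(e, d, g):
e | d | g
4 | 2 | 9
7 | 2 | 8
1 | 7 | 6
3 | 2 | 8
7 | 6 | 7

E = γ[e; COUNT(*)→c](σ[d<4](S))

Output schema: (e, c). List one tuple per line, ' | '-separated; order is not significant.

Per-node cardinality:
  S → 5
  σ[d<4](S) → 3
  γ[e; COUNT(*)→c](σ[d<4](S)) → 3

== RESULT ==
e | c
3 | 1
4 | 1
7 | 1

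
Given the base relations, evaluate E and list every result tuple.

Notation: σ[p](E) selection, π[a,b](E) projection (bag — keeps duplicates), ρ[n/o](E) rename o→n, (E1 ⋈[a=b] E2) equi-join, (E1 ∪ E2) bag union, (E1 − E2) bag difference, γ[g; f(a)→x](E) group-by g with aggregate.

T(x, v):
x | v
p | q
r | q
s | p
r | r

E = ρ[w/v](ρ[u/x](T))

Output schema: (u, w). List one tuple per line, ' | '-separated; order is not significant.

Row counts bottom-up:
  T → 4
  ρ[u/x](T) → 4
  ρ[w/v](ρ[u/x](T)) → 4

== RESULT ==
u | w
p | q
r | q
r | r
s | p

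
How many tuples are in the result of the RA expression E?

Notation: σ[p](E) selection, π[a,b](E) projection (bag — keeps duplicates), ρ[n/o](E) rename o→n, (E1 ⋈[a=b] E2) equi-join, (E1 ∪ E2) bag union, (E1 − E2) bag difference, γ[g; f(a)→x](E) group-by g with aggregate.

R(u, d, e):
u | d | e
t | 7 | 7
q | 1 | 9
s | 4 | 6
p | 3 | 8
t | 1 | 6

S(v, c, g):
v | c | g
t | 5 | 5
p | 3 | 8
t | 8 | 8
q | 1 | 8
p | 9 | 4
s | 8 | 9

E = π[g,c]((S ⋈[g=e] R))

Row counts bottom-up:
  S → 6
  R → 5
  (S ⋈[g=e] R) → 4
  π[g,c]((S ⋈[g=e] R)) → 4

|E| = 4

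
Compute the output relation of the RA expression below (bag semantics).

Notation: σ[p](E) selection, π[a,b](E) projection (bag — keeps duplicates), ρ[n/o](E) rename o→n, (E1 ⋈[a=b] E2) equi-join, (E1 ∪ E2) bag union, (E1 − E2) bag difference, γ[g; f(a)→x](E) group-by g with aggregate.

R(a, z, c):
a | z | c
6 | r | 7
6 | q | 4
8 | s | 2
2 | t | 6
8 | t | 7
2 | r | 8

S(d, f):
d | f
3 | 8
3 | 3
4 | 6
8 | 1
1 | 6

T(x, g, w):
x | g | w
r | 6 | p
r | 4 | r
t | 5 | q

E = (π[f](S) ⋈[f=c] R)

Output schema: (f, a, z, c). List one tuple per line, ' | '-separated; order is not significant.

Per-node cardinality:
  S → 5
  π[f](S) → 5
  R → 6
  (π[f](S) ⋈[f=c] R) → 3

== RESULT ==
f | a | z | c
6 | 2 | t | 6
6 | 2 | t | 6
8 | 2 | r | 8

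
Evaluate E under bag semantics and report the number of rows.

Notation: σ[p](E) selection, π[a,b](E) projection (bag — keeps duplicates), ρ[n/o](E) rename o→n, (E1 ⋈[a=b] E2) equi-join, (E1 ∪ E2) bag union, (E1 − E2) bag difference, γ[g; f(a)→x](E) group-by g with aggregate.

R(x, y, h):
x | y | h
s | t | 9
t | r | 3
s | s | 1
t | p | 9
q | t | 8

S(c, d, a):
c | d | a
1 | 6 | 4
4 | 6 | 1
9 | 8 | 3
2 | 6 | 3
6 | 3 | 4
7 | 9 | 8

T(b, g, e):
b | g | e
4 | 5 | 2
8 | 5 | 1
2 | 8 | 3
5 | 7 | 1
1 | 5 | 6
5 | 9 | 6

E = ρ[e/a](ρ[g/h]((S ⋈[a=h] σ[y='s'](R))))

Per-node cardinality:
  S → 6
  R → 5
  σ[y='s'](R) → 1
  (S ⋈[a=h] σ[y='s'](R)) → 1
  ρ[g/h]((S ⋈[a=h] σ[y='s'](R))) → 1
  ρ[e/a](ρ[g/h]((S ⋈[a=h] σ[y='s'](R)))) → 1

|E| = 1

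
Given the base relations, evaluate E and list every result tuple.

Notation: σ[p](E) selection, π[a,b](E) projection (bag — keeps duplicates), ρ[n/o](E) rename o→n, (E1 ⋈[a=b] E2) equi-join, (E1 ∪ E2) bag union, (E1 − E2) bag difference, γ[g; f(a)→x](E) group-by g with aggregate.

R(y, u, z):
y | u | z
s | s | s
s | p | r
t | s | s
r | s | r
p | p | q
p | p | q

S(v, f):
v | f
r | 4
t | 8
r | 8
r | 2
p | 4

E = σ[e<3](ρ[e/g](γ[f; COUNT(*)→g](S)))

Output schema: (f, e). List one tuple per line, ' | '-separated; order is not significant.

Per-node cardinality:
  S → 5
  γ[f; COUNT(*)→g](S) → 3
  ρ[e/g](γ[f; COUNT(*)→g](S)) → 3
  σ[e<3](ρ[e/g](γ[f; COUNT(*)→g](S))) → 3

== RESULT ==
f | e
2 | 1
4 | 2
8 | 2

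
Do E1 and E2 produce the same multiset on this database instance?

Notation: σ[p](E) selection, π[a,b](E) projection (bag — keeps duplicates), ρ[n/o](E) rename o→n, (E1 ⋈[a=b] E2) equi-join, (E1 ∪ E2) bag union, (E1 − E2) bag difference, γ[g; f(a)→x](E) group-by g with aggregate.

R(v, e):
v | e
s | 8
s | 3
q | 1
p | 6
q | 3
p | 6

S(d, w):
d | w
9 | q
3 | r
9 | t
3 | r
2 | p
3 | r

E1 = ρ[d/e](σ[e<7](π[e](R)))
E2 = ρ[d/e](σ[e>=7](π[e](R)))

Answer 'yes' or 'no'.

E1 per-node cardinality:
  R → 6
  π[e](R) → 6
  σ[e<7](π[e](R)) → 5
  ρ[d/e](σ[e<7](π[e](R))) → 5
E2 per-node cardinality:
  R → 6
  π[e](R) → 6
  σ[e>=7](π[e](R)) → 1
  ρ[d/e](σ[e>=7](π[e](R))) → 1

E1 result:
d
1
3
3
6
6
E2 result:
d
8
Witness: (6,) appears 2× in E1 but 0× in E2.

no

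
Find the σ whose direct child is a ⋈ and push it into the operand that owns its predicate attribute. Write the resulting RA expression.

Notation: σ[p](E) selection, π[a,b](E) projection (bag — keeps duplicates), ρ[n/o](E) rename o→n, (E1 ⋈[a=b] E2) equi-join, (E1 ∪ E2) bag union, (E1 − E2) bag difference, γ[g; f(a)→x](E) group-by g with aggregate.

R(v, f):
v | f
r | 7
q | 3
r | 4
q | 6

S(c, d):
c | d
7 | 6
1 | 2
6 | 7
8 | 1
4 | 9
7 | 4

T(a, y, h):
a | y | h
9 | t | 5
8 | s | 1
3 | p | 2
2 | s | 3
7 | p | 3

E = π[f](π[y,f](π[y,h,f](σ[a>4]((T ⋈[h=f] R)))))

σ filters on a, owned by the left side.
E' = π[f](π[y,f](π[y,h,f]((σ[a>4](T) ⋈[h=f] R))))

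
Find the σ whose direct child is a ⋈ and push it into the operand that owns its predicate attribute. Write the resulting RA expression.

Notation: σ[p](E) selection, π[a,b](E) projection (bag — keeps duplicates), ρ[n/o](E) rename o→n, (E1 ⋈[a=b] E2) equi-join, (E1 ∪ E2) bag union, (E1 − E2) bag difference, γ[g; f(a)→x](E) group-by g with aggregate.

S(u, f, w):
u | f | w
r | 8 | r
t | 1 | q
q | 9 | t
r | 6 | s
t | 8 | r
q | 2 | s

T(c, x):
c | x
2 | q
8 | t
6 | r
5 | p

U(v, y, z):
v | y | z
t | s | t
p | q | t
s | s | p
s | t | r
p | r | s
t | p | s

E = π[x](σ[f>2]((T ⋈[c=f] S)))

σ filters on f, owned by the right side.
E' = π[x]((T ⋈[c=f] σ[f>2](S)))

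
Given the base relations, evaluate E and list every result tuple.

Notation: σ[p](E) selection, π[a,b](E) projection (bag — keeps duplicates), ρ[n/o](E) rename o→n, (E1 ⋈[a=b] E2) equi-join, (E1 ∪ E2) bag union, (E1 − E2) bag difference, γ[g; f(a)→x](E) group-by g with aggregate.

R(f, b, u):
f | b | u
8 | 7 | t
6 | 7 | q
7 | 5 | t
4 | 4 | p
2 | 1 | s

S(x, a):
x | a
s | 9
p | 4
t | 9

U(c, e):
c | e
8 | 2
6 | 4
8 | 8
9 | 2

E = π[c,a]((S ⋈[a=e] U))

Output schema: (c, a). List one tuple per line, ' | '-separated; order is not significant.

Subexpression sizes:
  S → 3
  U → 4
  (S ⋈[a=e] U) → 1
  π[c,a]((S ⋈[a=e] U)) → 1

== RESULT ==
c | a
6 | 4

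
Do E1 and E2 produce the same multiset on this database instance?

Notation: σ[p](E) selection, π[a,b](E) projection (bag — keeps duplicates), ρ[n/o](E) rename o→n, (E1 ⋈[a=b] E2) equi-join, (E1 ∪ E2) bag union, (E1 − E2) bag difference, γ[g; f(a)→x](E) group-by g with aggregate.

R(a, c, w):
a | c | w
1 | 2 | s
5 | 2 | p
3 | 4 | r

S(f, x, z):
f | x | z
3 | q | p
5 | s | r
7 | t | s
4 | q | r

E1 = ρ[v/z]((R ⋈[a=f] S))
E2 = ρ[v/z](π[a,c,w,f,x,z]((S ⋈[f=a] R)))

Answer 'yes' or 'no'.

E1 per-node cardinality:
  R → 3
  S → 4
  (R ⋈[a=f] S) → 2
  ρ[v/z]((R ⋈[a=f] S)) → 2
E2 per-node cardinality:
  S → 4
  R → 3
  (S ⋈[f=a] R) → 2
  π[a,c,w,f,x,z]((S ⋈[f=a] R)) → 2
  ρ[v/z](π[a,c,w,f,x,z]((S ⋈[f=a] R))) → 2

E1 and E2 produce the same multiset:
a | c | w | f | x | v
3 | 4 | r | 3 | q | p
5 | 2 | p | 5 | s | r

yes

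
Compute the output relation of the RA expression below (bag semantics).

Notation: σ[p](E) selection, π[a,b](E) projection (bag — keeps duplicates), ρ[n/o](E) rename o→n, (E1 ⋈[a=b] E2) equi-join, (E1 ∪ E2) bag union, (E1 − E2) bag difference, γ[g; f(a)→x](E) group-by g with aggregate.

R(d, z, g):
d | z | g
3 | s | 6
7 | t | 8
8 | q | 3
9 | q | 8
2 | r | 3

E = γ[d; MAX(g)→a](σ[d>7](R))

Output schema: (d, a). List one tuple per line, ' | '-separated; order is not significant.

Stepwise |·|:
  R → 5
  σ[d>7](R) → 2
  γ[d; MAX(g)→a](σ[d>7](R)) → 2

== RESULT ==
d | a
8 | 3
9 | 8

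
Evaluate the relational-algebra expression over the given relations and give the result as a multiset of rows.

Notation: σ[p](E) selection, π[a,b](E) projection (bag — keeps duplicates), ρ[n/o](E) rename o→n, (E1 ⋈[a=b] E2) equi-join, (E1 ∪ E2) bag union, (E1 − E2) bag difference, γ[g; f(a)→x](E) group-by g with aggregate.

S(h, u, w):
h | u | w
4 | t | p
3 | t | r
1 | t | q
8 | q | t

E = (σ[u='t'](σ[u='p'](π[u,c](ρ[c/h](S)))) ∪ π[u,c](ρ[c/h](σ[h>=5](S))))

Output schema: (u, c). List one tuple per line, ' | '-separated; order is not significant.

Subexpression sizes:
  S → 4
  ρ[c/h](S) → 4
  π[u,c](ρ[c/h](S)) → 4
  σ[u='p'](π[u,c](ρ[c/h](S))) → 0
  σ[u='t'](σ[u='p'](π[u,c](ρ[c/h](S)))) → 0
  S → 4
  σ[h>=5](S) → 1
  ρ[c/h](σ[h>=5](S)) → 1
  π[u,c](ρ[c/h](σ[h>=5](S))) → 1
  (σ[u='t'](σ[u='p'](π[u,c](ρ[c/h](S)))) ∪ π[u,c](ρ[c/h](σ[h>=5](S)))) → 1

== RESULT ==
u | c
q | 8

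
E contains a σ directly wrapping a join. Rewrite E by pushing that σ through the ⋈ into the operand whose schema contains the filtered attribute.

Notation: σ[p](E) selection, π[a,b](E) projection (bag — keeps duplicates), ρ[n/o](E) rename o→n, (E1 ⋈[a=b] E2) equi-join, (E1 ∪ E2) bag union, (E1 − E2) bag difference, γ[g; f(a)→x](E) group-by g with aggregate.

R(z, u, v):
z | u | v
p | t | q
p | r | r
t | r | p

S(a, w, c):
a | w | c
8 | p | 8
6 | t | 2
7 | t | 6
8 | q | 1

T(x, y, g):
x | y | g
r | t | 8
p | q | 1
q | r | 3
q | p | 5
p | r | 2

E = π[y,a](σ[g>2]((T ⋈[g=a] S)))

σ filters on g, owned by the left side.
E' = π[y,a]((σ[g>2](T) ⋈[g=a] S))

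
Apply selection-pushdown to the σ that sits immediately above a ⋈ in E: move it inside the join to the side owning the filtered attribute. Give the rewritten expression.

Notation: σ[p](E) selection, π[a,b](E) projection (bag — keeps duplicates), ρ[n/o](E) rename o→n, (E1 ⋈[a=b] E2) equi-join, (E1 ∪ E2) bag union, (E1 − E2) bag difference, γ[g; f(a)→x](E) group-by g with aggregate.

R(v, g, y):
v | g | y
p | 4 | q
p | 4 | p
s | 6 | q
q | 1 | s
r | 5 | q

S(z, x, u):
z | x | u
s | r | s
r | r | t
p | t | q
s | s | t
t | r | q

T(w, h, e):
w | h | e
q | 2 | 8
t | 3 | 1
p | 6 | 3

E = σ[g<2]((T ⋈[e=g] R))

σ filters on g, owned by the right side.
E' = (T ⋈[e=g] σ[g<2](R))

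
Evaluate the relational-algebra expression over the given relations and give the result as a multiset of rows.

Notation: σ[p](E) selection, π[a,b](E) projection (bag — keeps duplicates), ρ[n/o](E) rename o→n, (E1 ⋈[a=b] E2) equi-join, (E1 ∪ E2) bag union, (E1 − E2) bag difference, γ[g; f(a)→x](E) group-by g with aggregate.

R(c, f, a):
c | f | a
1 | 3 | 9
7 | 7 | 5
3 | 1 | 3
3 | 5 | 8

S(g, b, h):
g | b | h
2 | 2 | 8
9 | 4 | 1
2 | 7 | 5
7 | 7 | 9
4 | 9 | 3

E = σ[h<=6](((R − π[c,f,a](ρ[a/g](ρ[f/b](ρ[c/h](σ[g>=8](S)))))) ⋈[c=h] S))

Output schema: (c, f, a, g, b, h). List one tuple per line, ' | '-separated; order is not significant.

Per-node cardinality:
  R → 4
  S → 5
  σ[g>=8](S) → 1
  ρ[c/h](σ[g>=8](S)) → 1
  ρ[f/b](ρ[c/h](σ[g>=8](S))) → 1
  ρ[a/g](ρ[f/b](ρ[c/h](σ[g>=8](S)))) → 1
  π[c,f,a](ρ[a/g](ρ[f/b](ρ[c/h](σ[g>=8](S))))) → 1
  (R − π[c,f,a](ρ[a/g](ρ[f/b](ρ[c/h](σ[g>=8](S)))))) → 4
  S → 5
  ((R − π[c,f,a](ρ[a/g](ρ[f/b](ρ[c/h](σ[g>=8](S)))))) ⋈[c=h] S) → 3
  σ[h<=6](((R − π[c,f,a](ρ[a/g](ρ[f/b](ρ[c/h](σ[g>=8](S)))))) ⋈[c=h] S)) → 3

== RESULT ==
c | f | a | g | b | h
1 | 3 | 9 | 9 | 4 | 1
3 | 1 | 3 | 4 | 9 | 3
3 | 5 | 8 | 4 | 9 | 3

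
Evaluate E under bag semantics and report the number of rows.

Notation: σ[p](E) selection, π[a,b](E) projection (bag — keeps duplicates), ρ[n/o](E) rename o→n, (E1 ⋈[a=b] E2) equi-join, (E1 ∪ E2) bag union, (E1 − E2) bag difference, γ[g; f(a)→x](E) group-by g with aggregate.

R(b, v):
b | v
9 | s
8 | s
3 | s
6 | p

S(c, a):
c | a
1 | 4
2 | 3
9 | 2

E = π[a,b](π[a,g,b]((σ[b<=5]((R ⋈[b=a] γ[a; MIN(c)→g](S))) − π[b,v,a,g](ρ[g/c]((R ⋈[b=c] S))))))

Row counts bottom-up:
  R → 4
  S → 3
  γ[a; MIN(c)→g](S) → 3
  (R ⋈[b=a] γ[a; MIN(c)→g](S)) → 1
  σ[b<=5]((R ⋈[b=a] γ[a; MIN(c)→g](S))) → 1
  R → 4
  S → 3
  (R ⋈[b=c] S) → 1
  ρ[g/c]((R ⋈[b=c] S)) → 1
  π[b,v,a,g](ρ[g/c]((R ⋈[b=c] S))) → 1
  (σ[b<=5]((R ⋈[b=a] γ[a; MIN(c)→g](S))) − π[b,v,a,g](ρ[g/c]((R ⋈[b=c] S)))) → 1
  π[a,g,b]((σ[b<=5]((R ⋈[b=a] γ[a; MIN(c)→g](S))) − π[b,v,a,g](ρ[g/c]((R ⋈[b=c] S))))) → 1
  π[a,b](π[a,g,b]((σ[b<=5]((R ⋈[b=a] γ[a; MIN(c)→g](S))) − π[b,v,a,g](ρ[g/c]((R ⋈[b=c] S)))))) → 1

|E| = 1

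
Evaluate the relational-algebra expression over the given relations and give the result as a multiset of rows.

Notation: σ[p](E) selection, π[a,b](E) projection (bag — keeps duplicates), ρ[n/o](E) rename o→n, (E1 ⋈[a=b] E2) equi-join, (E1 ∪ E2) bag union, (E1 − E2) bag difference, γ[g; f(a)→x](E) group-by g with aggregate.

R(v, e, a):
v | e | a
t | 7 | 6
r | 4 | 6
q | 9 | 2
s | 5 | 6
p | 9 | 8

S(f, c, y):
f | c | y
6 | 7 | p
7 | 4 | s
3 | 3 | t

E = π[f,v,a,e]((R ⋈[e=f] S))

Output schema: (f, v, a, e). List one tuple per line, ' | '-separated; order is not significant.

Per-node cardinality:
  R → 5
  S → 3
  (R ⋈[e=f] S) → 1
  π[f,v,a,e]((R ⋈[e=f] S)) → 1

== RESULT ==
f | v | a | e
7 | t | 6 | 7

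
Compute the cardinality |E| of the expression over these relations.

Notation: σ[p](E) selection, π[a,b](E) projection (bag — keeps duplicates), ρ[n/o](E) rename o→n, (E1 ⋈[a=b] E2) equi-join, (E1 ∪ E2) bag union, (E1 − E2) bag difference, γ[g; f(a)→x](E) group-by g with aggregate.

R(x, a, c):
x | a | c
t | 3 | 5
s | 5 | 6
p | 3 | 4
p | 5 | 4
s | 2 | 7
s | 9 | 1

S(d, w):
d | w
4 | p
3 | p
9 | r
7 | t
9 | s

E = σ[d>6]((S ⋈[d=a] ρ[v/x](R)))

Subexpression sizes:
  S → 5
  R → 6
  ρ[v/x](R) → 6
  (S ⋈[d=a] ρ[v/x](R)) → 4
  σ[d>6]((S ⋈[d=a] ρ[v/x](R))) → 2

|E| = 2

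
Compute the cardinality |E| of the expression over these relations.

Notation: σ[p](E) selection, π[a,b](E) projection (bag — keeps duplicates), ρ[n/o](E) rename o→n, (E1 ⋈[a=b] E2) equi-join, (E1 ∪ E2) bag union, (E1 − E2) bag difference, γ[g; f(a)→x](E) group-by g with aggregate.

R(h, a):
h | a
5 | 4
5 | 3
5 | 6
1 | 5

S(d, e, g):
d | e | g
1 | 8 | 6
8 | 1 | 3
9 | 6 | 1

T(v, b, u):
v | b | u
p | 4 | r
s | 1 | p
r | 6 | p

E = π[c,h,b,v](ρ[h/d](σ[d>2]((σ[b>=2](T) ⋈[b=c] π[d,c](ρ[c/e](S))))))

Row counts bottom-up:
  T → 3
  σ[b>=2](T) → 2
  S → 3
  ρ[c/e](S) → 3
  π[d,c](ρ[c/e](S)) → 3
  (σ[b>=2](T) ⋈[b=c] π[d,c](ρ[c/e](S))) → 1
  σ[d>2]((σ[b>=2](T) ⋈[b=c] π[d,c](ρ[c/e](S)))) → 1
  ρ[h/d](σ[d>2]((σ[b>=2](T) ⋈[b=c] π[d,c](ρ[c/e](S))))) → 1
  π[c,h,b,v](ρ[h/d](σ[d>2]((σ[b>=2](T) ⋈[b=c] π[d,c](ρ[c/e](S)))))) → 1

|E| = 1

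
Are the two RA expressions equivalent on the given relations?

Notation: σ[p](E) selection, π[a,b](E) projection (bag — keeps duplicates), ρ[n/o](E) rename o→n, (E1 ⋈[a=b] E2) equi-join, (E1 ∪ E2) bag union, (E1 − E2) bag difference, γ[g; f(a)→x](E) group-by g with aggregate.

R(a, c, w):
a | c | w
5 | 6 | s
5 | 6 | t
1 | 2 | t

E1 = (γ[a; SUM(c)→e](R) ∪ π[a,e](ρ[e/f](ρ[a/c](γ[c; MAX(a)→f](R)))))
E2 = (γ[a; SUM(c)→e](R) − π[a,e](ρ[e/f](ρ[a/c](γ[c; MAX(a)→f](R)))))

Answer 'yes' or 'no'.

E1 row counts bottom-up:
  R → 3
  γ[a; SUM(c)→e](R) → 2
  R → 3
  γ[c; MAX(a)→f](R) → 2
  ρ[a/c](γ[c; MAX(a)→f](R)) → 2
  ρ[e/f](ρ[a/c](γ[c; MAX(a)→f](R))) → 2
  π[a,e](ρ[e/f](ρ[a/c](γ[c; MAX(a)→f](R)))) → 2
  (γ[a; SUM(c)→e](R) ∪ π[a,e](ρ[e/f](ρ[a/c](γ[c; MAX(a)→f](R))))) → 4
E2 row counts bottom-up:
  R → 3
  γ[a; SUM(c)→e](R) → 2
  R → 3
  γ[c; MAX(a)→f](R) → 2
  ρ[a/c](γ[c; MAX(a)→f](R)) → 2
  ρ[e/f](ρ[a/c](γ[c; MAX(a)→f](R))) → 2
  π[a,e](ρ[e/f](ρ[a/c](γ[c; MAX(a)→f](R)))) → 2
  (γ[a; SUM(c)→e](R) − π[a,e](ρ[e/f](ρ[a/c](γ[c; MAX(a)→f](R))))) → 2

E1 result:
a | e
1 | 2
2 | 1
5 | 12
6 | 5
E2 result:
a | e
1 | 2
5 | 12
Witness: (2, 1) appears 1× in E1 but 0× in E2.

no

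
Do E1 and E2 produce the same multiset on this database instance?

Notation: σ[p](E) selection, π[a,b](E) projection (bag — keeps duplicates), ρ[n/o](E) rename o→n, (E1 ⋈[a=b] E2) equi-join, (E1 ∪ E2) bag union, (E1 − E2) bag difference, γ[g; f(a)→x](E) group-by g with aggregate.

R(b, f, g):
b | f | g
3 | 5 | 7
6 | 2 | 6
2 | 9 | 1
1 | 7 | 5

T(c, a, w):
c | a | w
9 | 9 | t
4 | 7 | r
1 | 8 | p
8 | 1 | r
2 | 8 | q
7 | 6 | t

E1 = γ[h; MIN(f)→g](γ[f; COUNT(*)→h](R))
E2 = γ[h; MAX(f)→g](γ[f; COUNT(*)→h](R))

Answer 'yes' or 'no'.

E1 row counts bottom-up:
  R → 4
  γ[f; COUNT(*)→h](R) → 4
  γ[h; MIN(f)→g](γ[f; COUNT(*)→h](R)) → 1
E2 row counts bottom-up:
  R → 4
  γ[f; COUNT(*)→h](R) → 4
  γ[h; MAX(f)→g](γ[f; COUNT(*)→h](R)) → 1

E1 result:
h | g
1 | 2
E2 result:
h | g
1 | 9
Witness: (1, 2) appears 1× in E1 but 0× in E2.

no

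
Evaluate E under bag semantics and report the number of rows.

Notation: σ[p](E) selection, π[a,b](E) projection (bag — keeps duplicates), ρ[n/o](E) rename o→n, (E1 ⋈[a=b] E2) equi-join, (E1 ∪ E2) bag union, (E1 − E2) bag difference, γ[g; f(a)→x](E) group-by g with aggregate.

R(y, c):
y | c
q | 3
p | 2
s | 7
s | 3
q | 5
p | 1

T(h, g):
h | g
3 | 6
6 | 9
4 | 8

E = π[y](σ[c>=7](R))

Subexpression sizes:
  R → 6
  σ[c>=7](R) → 1
  π[y](σ[c>=7](R)) → 1

|E| = 1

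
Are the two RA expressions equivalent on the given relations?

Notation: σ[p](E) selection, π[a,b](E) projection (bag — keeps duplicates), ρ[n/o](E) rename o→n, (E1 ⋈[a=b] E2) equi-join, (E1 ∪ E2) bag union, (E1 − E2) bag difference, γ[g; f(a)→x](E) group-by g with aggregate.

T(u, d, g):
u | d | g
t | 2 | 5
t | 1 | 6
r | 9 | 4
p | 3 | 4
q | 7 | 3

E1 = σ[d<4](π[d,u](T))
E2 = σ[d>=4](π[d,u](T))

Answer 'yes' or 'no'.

E1 subexpression sizes:
  T → 5
  π[d,u](T) → 5
  σ[d<4](π[d,u](T)) → 3
E2 subexpression sizes:
  T → 5
  π[d,u](T) → 5
  σ[d>=4](π[d,u](T)) → 2

E1 result:
d | u
1 | t
2 | t
3 | p
E2 result:
d | u
7 | q
9 | r
Witness: (3, 'p') appears 1× in E1 but 0× in E2.

no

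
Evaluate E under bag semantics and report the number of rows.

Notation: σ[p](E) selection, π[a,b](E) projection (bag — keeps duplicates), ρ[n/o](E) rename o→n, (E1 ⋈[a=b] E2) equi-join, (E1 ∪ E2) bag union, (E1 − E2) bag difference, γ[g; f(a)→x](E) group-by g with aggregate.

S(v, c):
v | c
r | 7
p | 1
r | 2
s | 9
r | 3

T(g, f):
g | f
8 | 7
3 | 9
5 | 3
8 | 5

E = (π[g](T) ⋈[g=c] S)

Row counts bottom-up:
  T → 4
  π[g](T) → 4
  S → 5
  (π[g](T) ⋈[g=c] S) → 1

|E| = 1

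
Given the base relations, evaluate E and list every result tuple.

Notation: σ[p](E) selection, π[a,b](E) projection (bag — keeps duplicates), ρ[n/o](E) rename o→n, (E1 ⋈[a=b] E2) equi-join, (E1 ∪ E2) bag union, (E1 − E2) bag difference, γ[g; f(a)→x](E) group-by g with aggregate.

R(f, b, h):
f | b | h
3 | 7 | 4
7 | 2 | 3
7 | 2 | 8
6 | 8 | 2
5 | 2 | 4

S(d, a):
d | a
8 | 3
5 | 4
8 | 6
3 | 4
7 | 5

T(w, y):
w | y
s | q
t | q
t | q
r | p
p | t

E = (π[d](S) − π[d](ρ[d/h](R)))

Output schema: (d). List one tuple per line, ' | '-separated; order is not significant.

Per-node cardinality:
  S → 5
  π[d](S) → 5
  R → 5
  ρ[d/h](R) → 5
  π[d](ρ[d/h](R)) → 5
  (π[d](S) − π[d](ρ[d/h](R))) → 3

== RESULT ==
d
5
7
8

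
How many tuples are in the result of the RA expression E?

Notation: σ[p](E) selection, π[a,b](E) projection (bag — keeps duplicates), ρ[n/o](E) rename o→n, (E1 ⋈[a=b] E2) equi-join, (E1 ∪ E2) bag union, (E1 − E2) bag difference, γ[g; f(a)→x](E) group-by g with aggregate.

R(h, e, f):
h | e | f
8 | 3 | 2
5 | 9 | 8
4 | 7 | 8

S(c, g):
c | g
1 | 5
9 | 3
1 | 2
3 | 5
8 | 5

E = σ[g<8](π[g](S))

Subexpression sizes:
  S → 5
  π[g](S) → 5
  σ[g<8](π[g](S)) → 5

|E| = 5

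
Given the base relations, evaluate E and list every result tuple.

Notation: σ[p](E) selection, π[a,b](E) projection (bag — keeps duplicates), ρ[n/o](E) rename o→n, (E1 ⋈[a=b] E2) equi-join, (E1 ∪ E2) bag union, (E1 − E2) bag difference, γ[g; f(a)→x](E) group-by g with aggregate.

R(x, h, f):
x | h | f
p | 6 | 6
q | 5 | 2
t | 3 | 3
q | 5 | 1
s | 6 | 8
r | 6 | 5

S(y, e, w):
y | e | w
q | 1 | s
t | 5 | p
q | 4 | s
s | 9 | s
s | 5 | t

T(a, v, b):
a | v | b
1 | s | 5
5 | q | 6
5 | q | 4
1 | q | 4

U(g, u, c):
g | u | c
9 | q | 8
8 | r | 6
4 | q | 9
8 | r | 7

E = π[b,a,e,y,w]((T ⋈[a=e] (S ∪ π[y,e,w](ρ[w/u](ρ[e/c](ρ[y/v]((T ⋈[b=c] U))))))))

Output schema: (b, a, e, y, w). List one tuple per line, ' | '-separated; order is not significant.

Stepwise |·|:
  T → 4
  S → 5
  T → 4
  U → 4
  (T ⋈[b=c] U) → 1
  ρ[y/v]((T ⋈[b=c] U)) → 1
  ρ[e/c](ρ[y/v]((T ⋈[b=c] U))) → 1
  ρ[w/u](ρ[e/c](ρ[y/v]((T ⋈[b=c] U)))) → 1
  π[y,e,w](ρ[w/u](ρ[e/c](ρ[y/v]((T ⋈[b=c] U))))) → 1
  (S ∪ π[y,e,w](ρ[w/u](ρ[e/c](ρ[y/v]((T ⋈[b=c] U)))))) → 6
  (T ⋈[a=e] (S ∪ π[y,e,w](ρ[w/u](ρ[e/c](ρ[y/v]((T ⋈[b=c] U))))))) → 6
  π[b,a,e,y,w]((T ⋈[a=e] (S ∪ π[y,e,w](ρ[w/u](ρ[e/c](ρ[y/v]((T ⋈[b=c] U)))))))) → 6

== RESULT ==
b | a | e | y | w
4 | 1 | 1 | q | s
4 | 5 | 5 | s | t
4 | 5 | 5 | t | p
5 | 1 | 1 | q | s
6 | 5 | 5 | s | t
6 | 5 | 5 | t | p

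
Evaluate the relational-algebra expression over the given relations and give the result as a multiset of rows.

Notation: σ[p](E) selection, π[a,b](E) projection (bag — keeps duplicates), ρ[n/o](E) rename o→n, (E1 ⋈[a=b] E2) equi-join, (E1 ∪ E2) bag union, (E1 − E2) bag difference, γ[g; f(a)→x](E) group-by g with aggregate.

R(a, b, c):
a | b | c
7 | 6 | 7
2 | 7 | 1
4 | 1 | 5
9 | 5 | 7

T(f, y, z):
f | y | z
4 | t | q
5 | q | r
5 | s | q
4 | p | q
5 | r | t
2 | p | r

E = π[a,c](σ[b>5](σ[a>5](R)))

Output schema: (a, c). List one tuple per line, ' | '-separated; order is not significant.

Per-node cardinality:
  R → 4
  σ[a>5](R) → 2
  σ[b>5](σ[a>5](R)) → 1
  π[a,c](σ[b>5](σ[a>5](R))) → 1

== RESULT ==
a | c
7 | 7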